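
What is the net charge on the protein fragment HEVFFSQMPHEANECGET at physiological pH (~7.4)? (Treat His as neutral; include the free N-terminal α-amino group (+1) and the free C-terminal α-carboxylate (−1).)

Near pH 7.4, K and R contribute +1 each, D and E contribute −1 each, and every other side chain (His included, as stated) is uncharged.
Positive (K, R): none → +0.
Negative (D, E): E2, E11, E14, E17 → −4.
The N-terminus (+1) and C-terminus (−1) cancel.
Net charge = (+0) + (−4) = −4.

-4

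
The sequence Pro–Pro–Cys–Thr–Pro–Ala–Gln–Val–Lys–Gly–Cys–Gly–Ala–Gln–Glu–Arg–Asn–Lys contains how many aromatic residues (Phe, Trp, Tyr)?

0

None of the 18 residues belong to this group.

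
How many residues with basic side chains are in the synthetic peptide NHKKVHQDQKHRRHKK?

11

K, R, and H are the three residues with basic side chains (ε-amine, guanidinium, and imidazole respectively).
Matching residues: H2, K3, K4, H6, K10, H11, R12, R13, H14, K15, K16.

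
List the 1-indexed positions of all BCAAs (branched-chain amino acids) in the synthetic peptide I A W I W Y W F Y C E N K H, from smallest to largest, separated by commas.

Valine (V), leucine (L), and isoleucine (I) are the branched-chain amino acids.
Matching residues: I1, I4.

1, 4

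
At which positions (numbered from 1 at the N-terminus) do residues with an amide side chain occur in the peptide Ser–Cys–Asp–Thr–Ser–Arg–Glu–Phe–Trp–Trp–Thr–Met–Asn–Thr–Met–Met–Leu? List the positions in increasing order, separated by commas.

The amide-side-chain residues are Asn (N) and Gln (Q).
Matching residues: Asn13.

13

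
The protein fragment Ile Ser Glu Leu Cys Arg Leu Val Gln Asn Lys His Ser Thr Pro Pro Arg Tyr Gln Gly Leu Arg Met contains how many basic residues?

5

The basic amino acids are Lys (K), Arg (R), and His (H).
Matching residues: Arg6, Lys11, His12, Arg17, Arg22.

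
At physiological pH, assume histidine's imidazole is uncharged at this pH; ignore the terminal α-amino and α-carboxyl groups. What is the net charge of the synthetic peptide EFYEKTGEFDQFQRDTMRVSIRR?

The side chains ionized at physiological pH are Lys/Arg (+1) and Asp/Glu (−1); with His treated as neutral, nothing else contributes.
Positive (K, R): K5, R14, R18, R22, R23 → +5.
Negative (D, E): E1, E4, E8, D10, D15 → −5.
Net charge = (+5) + (−5) = 0.

0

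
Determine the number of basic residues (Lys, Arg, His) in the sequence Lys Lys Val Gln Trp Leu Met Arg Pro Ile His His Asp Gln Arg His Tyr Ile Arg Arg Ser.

Matching residues: Lys1, Lys2, Arg8, His11, His12, Arg15, His16, Arg19, Arg20.

9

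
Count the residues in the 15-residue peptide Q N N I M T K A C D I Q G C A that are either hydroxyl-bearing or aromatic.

1

Hydroxyl-bearing: S, T, Y. Aromatic: F, W, Y.
Hydroxyl-bearing residues here: T6 (1).
Aromatic residues here: none (0).
(Y belongs to both groups, but none appear in this sequence.) Total = 1 + 0 = 1.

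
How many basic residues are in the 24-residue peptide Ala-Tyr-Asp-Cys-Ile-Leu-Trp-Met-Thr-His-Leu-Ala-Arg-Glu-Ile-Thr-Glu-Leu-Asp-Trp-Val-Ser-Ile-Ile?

Lysine (K), arginine (R), and histidine (H) have basic, nitrogen-containing side chains.
Matching residues: His10, Arg13.

2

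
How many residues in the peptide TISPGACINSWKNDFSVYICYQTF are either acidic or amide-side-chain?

4

Acidic: D, E. Amide-side-chain: N, Q.
Acidic residues here: D14 (1).
Amide-side-chain residues here: N9, N13, Q22 (3).
The two groups share no amino acid, so total = 1 + 3 = 4.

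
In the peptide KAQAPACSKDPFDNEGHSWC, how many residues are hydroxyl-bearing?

S, T, and Y are the three residues with a side-chain hydroxyl.
Matching residues: S8, S18.

2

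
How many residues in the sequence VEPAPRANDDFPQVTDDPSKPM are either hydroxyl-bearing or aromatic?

Hydroxyl-bearing: S, T, Y. Aromatic: F, W, Y.
Hydroxyl-bearing residues here: T15, S19 (2).
Aromatic residues here: F11 (1).
(Y belongs to both groups, but none appear in this sequence.) Total = 2 + 1 = 3.

3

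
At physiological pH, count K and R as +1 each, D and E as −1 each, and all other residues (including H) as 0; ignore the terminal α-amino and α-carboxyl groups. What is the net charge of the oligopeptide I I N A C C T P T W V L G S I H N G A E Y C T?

-1

Positive (K, R): none → +0.
Negative (D, E): E20 → −1.
Net charge = (+0) + (−1) = −1.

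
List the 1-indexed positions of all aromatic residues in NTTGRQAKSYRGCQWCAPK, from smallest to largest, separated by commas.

The aromatic amino acids are Phe (F, benzyl), Trp (W, indole), and Tyr (Y, phenol).
Matching residues: Y10, W15.

10, 15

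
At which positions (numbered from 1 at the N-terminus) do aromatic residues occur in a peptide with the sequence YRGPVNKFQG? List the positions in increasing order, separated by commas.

The aromatic amino acids are Phe (F, benzyl), Trp (W, indole), and Tyr (Y, phenol).
Matching residues: Y1, F8.

1, 8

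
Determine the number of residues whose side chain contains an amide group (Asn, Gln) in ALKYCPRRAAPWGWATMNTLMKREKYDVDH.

Matching residues: N18.

1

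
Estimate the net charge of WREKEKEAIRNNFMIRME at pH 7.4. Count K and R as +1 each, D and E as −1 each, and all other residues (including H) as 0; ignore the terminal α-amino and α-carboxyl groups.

+1

Positive (K, R): R2, K4, K6, R10, R16 → +5.
Negative (D, E): E3, E5, E7, E18 → −4.
Net charge = (+5) + (−4) = +1.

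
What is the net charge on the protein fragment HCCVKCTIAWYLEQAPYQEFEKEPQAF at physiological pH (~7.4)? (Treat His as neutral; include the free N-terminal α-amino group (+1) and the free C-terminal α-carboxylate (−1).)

Near pH 7.4, K and R contribute +1 each, D and E contribute −1 each, and every other side chain (His included, as stated) is uncharged.
Positive (K, R): K5, K22 → +2.
Negative (D, E): E13, E19, E21, E23 → −4.
The N-terminus (+1) and C-terminus (−1) cancel.
Net charge = (+2) + (−4) = −2.

-2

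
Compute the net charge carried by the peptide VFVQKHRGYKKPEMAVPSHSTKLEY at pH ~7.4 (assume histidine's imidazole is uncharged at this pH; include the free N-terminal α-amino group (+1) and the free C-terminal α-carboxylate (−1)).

At pH ~7.4 the Lys and Arg side chains are protonated (+1), the Asp and Glu side chains are deprotonated (−1), and with His taken as neutral all other side chains carry no charge.
Positive (K, R): K5, R7, K10, K11, K22 → +5.
Negative (D, E): E13, E24 → −2.
The N-terminus (+1) and C-terminus (−1) cancel.
Net charge = (+5) + (−2) = +3.

+3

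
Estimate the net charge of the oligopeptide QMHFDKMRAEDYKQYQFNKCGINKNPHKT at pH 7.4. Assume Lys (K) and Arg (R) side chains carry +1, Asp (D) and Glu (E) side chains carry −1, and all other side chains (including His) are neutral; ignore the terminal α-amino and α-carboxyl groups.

+3

Positive (K, R): K6, R8, K13, K19, K24, K28 → +6.
Negative (D, E): D5, E10, D11 → −3.
Net charge = (+6) + (−3) = +3.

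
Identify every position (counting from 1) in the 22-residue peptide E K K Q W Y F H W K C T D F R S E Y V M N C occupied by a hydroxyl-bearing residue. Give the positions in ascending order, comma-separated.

The –OH-bearing residues are Ser, Thr (aliphatic alcohols), and Tyr (phenol).
Matching residues: Y6, T12, S16, Y18.

6, 12, 16, 18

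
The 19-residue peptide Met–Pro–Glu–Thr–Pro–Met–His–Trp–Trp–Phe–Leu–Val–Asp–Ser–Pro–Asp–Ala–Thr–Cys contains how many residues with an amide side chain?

The amide-side-chain residues are Asn (N) and Gln (Q).
None of the 19 residues belong to this group.

0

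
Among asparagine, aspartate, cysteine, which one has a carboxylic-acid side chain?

Only D (aspartate) and E (glutamate) carry a side-chain carboxylic acid.
Of the listed options, only aspartate belongs to this group.

aspartate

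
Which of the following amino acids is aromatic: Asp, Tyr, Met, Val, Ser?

The aromatic amino acids are Phe (F, benzyl), Trp (W, indole), and Tyr (Y, phenol).
Of the listed options, only Tyr belongs to this group.

Tyr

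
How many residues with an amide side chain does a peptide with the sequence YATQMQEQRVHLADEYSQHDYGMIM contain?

4

Only N (asparagine) and Q (glutamine) carry a side-chain carboxamide.
Matching residues: Q4, Q6, Q8, Q18.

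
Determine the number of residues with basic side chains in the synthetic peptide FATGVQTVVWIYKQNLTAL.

1

Lysine (K), arginine (R), and histidine (H) have basic, nitrogen-containing side chains.
Matching residues: K13.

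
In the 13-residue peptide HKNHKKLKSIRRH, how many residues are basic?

9

The basic amino acids are Lys (K), Arg (R), and His (H).
Matching residues: H1, K2, H4, K5, K6, K8, R11, R12, H13.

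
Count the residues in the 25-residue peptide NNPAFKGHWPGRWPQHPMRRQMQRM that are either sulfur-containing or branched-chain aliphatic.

Sulfur-containing: C, M. Branched-chain aliphatic: I, L, V.
Sulfur-containing residues here: M18, M22, M25 (3).
Branched-chain aliphatic residues here: none (0).
The two groups share no amino acid, so total = 3 + 0 = 3.

3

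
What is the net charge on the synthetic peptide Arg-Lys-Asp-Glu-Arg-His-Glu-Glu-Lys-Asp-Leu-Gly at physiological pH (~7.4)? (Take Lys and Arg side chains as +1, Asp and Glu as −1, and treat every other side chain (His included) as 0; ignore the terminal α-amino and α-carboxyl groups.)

Positive (K, R): Arg1, Lys2, Arg5, Lys9 → +4.
Negative (D, E): Asp3, Glu4, Glu7, Glu8, Asp10 → −5.
Net charge = (+4) + (−5) = −1.

-1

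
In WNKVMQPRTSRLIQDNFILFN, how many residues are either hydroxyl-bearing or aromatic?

Hydroxyl-bearing: S, T, Y. Aromatic: F, W, Y.
Hydroxyl-bearing residues here: T9, S10 (2).
Aromatic residues here: W1, F17, F20 (3).
(Y belongs to both groups, but none appear in this sequence.) Total = 2 + 3 = 5.

5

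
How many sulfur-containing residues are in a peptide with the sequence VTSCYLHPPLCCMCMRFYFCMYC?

9

Only Cys (C) and Met (M) have a sulfur atom in the side chain.
Matching residues: C4, C11, C12, M13, C14, M15, C20, M21, C23.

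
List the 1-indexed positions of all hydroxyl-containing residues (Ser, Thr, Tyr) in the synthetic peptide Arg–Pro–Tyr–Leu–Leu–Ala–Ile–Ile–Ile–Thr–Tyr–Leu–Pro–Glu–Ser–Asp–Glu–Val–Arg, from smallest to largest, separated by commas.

Matching residues: Tyr3, Thr10, Tyr11, Ser15.

3, 10, 11, 15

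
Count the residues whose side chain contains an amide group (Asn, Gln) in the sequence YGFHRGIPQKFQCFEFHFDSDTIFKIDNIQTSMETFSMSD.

Matching residues: Q9, Q12, N28, Q30.

4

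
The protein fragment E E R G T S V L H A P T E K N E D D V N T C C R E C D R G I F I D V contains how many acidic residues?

Aspartate (D) and glutamate (E) have carboxylic-acid side chains and are the acidic amino acids.
Matching residues: E1, E2, E13, E16, D17, D18, E25, D27, D33.

9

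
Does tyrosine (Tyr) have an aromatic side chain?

Yes

The aromatic amino acids are Phe (F, benzyl), Trp (W, indole), and Tyr (Y, phenol).
Tyrosine is in this group.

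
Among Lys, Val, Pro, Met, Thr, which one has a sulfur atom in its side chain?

Only Cys (C) and Met (M) have a sulfur atom in the side chain.
Of the listed options, only Met belongs to this group.

Met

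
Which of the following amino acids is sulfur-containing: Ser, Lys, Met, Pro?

The sulfur-bearing residues are cysteine (–SH) and methionine (–S–CH₃).
Of the listed options, only Met belongs to this group.

Met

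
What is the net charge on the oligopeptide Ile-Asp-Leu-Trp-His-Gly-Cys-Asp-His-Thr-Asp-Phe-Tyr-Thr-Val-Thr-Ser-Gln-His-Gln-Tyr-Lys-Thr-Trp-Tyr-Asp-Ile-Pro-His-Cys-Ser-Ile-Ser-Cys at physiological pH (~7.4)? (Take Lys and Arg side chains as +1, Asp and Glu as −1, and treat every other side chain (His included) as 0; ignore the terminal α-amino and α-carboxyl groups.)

-3

Positive (K, R): Lys22 → +1.
Negative (D, E): Asp2, Asp8, Asp11, Asp26 → −4.
Net charge = (+1) + (−4) = −3.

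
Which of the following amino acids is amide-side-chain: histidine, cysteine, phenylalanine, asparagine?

Only N (asparagine) and Q (glutamine) carry a side-chain carboxamide.
Of the listed options, only asparagine belongs to this group.

asparagine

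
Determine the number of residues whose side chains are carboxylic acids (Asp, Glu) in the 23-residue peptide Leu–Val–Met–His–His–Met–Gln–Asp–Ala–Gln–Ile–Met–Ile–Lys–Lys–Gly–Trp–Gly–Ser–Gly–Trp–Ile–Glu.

Matching residues: Asp8, Glu23.

2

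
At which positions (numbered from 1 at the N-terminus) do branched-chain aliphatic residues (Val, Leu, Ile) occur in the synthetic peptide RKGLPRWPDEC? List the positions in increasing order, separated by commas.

4

Matching residues: L4.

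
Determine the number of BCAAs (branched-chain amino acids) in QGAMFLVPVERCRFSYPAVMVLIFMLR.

8

V, L, and I make up the branched-chain aliphatic group.
Matching residues: L6, V7, V9, V19, V21, L22, I23, L26.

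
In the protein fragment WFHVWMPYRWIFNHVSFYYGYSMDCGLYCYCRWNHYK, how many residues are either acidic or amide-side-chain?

Acidic: D, E. Amide-side-chain: N, Q.
Acidic residues here: D24 (1).
Amide-side-chain residues here: N13, N34 (2).
The two groups share no amino acid, so total = 1 + 2 = 3.

3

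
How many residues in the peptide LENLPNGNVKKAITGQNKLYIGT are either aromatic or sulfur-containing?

Aromatic: F, W, Y. Sulfur-containing: C, M.
Aromatic residues here: Y20 (1).
Sulfur-containing residues here: none (0).
The two groups share no amino acid, so total = 1 + 0 = 1.

1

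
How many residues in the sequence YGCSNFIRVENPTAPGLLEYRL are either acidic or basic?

4

Acidic: D, E. Basic: H, K, R.
Acidic residues here: E10, E19 (2).
Basic residues here: R8, R21 (2).
The two groups share no amino acid, so total = 2 + 2 = 4.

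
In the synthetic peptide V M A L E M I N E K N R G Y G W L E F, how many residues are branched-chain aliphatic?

4

V, L, and I make up the branched-chain aliphatic group.
Matching residues: V1, L4, I7, L17.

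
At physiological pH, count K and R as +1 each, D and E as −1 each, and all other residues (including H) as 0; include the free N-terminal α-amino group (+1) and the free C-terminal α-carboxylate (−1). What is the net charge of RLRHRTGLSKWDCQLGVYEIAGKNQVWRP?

+4

Positive (K, R): R1, R3, R5, K10, K23, R28 → +6.
Negative (D, E): D12, E19 → −2.
The N-terminus (+1) and C-terminus (−1) cancel.
Net charge = (+6) + (−2) = +4.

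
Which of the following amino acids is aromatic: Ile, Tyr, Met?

Tyr

Phenylalanine (F), tryptophan (W), and tyrosine (Y) have aromatic ring side chains.
Of the listed options, only Tyr belongs to this group.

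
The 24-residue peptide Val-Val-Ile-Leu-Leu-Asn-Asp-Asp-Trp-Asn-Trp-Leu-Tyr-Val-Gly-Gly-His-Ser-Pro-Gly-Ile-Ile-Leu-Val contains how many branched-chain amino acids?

11

V, L, and I make up the branched-chain aliphatic group.
Matching residues: Val1, Val2, Ile3, Leu4, Leu5, Leu12, Val14, Ile21, Ile22, Leu23, Val24.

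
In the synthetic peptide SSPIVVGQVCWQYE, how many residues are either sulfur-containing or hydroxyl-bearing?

4

Sulfur-containing: C, M. Hydroxyl-bearing: S, T, Y.
Sulfur-containing residues here: C10 (1).
Hydroxyl-bearing residues here: S1, S2, Y13 (3).
The two groups share no amino acid, so total = 1 + 3 = 4.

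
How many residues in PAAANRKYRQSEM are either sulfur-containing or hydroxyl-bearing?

Sulfur-containing: C, M. Hydroxyl-bearing: S, T, Y.
Sulfur-containing residues here: M13 (1).
Hydroxyl-bearing residues here: Y8, S11 (2).
The two groups share no amino acid, so total = 1 + 2 = 3.

3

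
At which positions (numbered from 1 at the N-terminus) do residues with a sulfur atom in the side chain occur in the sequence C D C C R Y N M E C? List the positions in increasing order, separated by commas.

1, 3, 4, 8, 10

Cysteine (C, thiol) and methionine (M, thioether) are the two sulfur-containing amino acids.
Matching residues: C1, C3, C4, M8, C10.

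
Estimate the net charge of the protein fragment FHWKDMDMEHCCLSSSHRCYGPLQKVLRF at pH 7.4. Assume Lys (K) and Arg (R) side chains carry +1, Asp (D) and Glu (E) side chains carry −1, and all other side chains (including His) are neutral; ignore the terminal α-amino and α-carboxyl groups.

Positive (K, R): K4, R18, K25, R28 → +4.
Negative (D, E): D5, D7, E9 → −3.
Net charge = (+4) + (−3) = +1.

+1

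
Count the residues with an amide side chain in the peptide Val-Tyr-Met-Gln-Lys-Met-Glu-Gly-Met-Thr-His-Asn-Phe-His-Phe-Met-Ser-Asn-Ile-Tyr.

3

Only N (asparagine) and Q (glutamine) carry a side-chain carboxamide.
Matching residues: Gln4, Asn12, Asn18.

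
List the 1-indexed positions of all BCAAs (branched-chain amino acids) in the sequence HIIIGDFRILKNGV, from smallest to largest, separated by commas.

Valine (V), leucine (L), and isoleucine (I) are the branched-chain amino acids.
Matching residues: I2, I3, I4, I9, L10, V14.

2, 3, 4, 9, 10, 14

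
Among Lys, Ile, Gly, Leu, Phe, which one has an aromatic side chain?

Phe

Phenylalanine (F), tryptophan (W), and tyrosine (Y) have aromatic ring side chains.
Of the listed options, only Phe belongs to this group.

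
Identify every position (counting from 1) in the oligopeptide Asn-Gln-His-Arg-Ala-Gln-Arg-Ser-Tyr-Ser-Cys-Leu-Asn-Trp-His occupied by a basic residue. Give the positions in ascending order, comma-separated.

Lysine (K), arginine (R), and histidine (H) have basic, nitrogen-containing side chains.
Matching residues: His3, Arg4, Arg7, His15.

3, 4, 7, 15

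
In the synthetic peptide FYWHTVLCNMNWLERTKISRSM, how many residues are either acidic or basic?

Acidic: D, E. Basic: H, K, R.
Acidic residues here: E14 (1).
Basic residues here: H4, R15, K17, R20 (4).
The two groups share no amino acid, so total = 1 + 4 = 5.

5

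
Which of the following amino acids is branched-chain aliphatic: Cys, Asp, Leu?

The BCAAs are Val, Leu, and Ile — aliphatic side chains with a branch point.
Of the listed options, only Leu belongs to this group.

Leu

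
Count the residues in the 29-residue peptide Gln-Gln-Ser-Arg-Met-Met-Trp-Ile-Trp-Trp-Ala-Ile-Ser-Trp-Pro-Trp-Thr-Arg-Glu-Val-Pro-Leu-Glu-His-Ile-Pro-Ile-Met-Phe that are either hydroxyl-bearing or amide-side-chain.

5

Hydroxyl-bearing: S, T, Y. Amide-side-chain: N, Q.
Hydroxyl-bearing residues here: Ser3, Ser13, Thr17 (3).
Amide-side-chain residues here: Gln1, Gln2 (2).
The two groups share no amino acid, so total = 3 + 2 = 5.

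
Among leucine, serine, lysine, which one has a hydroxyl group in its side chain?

Serine (S), threonine (T), and tyrosine (Y) each carry a hydroxyl group on the side chain.
Of the listed options, only serine belongs to this group.

serine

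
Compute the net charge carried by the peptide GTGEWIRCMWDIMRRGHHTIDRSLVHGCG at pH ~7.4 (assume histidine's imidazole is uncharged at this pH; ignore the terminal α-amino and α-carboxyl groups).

Near pH 7.4, K and R contribute +1 each, D and E contribute −1 each, and every other side chain (His included, as stated) is uncharged.
Positive (K, R): R7, R14, R15, R22 → +4.
Negative (D, E): E4, D11, D21 → −3.
Net charge = (+4) + (−3) = +1.

+1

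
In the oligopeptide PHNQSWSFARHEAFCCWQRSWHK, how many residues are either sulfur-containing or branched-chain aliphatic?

2

Sulfur-containing: C, M. Branched-chain aliphatic: I, L, V.
Sulfur-containing residues here: C15, C16 (2).
Branched-chain aliphatic residues here: none (0).
The two groups share no amino acid, so total = 2 + 0 = 2.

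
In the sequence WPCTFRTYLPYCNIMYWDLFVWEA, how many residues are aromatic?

The aromatic amino acids are Phe (F, benzyl), Trp (W, indole), and Tyr (Y, phenol).
Matching residues: W1, F5, Y8, Y11, Y16, W17, F20, W22.

8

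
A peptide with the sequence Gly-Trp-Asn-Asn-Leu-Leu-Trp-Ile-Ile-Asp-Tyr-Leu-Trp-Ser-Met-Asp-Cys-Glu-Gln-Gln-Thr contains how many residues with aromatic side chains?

4

The aromatic amino acids are Phe (F, benzyl), Trp (W, indole), and Tyr (Y, phenol).
Matching residues: Trp2, Trp7, Tyr11, Trp13.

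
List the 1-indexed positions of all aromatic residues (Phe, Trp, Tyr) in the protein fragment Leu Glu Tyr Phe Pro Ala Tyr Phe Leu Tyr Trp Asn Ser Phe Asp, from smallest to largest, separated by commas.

3, 4, 7, 8, 10, 11, 14

Matching residues: Tyr3, Phe4, Tyr7, Phe8, Tyr10, Trp11, Phe14.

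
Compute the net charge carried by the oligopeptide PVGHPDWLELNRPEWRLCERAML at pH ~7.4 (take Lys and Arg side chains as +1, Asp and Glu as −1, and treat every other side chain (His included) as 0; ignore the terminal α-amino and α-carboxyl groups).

Positive (K, R): R12, R16, R20 → +3.
Negative (D, E): D6, E9, E14, E19 → −4.
Net charge = (+3) + (−4) = −1.

-1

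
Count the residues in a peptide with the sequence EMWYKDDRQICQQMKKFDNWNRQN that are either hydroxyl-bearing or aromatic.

4

Hydroxyl-bearing: S, T, Y. Aromatic: F, W, Y.
Hydroxyl-bearing residues here: Y4 (1).
Aromatic residues here: W3, Y4, F17, W20 (4).
Y is in both groups, so the 1 Y residue must not be double-counted.
Total = 1 + 4 − 1 = 4.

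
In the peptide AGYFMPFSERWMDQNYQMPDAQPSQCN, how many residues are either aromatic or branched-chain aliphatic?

Aromatic: F, W, Y. Branched-chain aliphatic: I, L, V.
Aromatic residues here: Y3, F4, F7, W11, Y16 (5).
Branched-chain aliphatic residues here: none (0).
The two groups share no amino acid, so total = 5 + 0 = 5.

5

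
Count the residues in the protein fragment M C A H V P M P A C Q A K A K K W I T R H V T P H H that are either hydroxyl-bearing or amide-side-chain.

3

Hydroxyl-bearing: S, T, Y. Amide-side-chain: N, Q.
Hydroxyl-bearing residues here: T19, T23 (2).
Amide-side-chain residues here: Q11 (1).
The two groups share no amino acid, so total = 2 + 1 = 3.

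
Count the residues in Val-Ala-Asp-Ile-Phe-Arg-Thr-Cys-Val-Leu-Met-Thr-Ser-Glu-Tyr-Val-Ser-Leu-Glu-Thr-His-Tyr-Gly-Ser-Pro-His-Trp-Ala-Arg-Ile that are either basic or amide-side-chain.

4

Basic: H, K, R. Amide-side-chain: N, Q.
Basic residues here: Arg6, His21, His26, Arg29 (4).
Amide-side-chain residues here: none (0).
The two groups share no amino acid, so total = 4 + 0 = 4.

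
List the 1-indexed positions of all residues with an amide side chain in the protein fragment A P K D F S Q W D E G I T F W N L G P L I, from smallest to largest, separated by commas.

7, 16

Asparagine (N) and glutamine (Q) have uncharged amide side chains.
Matching residues: Q7, N16.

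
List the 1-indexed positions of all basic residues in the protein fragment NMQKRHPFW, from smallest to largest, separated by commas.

K, R, and H are the three residues with basic side chains (ε-amine, guanidinium, and imidazole respectively).
Matching residues: K4, R5, H6.

4, 5, 6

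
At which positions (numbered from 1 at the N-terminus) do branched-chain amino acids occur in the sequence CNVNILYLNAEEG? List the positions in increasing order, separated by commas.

Valine (V), leucine (L), and isoleucine (I) are the branched-chain amino acids.
Matching residues: V3, I5, L6, L8.

3, 5, 6, 8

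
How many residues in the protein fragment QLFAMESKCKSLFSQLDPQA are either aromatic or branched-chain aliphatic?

5

Aromatic: F, W, Y. Branched-chain aliphatic: I, L, V.
Aromatic residues here: F3, F13 (2).
Branched-chain aliphatic residues here: L2, L12, L16 (3).
The two groups share no amino acid, so total = 2 + 3 = 5.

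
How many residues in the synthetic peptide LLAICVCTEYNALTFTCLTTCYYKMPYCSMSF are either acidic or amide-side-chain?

Acidic: D, E. Amide-side-chain: N, Q.
Acidic residues here: E9 (1).
Amide-side-chain residues here: N11 (1).
The two groups share no amino acid, so total = 1 + 1 = 2.

2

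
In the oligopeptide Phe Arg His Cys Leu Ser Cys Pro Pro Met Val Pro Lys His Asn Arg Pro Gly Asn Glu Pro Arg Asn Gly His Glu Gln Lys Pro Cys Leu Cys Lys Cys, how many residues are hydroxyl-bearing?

1

The –OH-bearing residues are Ser, Thr (aliphatic alcohols), and Tyr (phenol).
Matching residues: Ser6.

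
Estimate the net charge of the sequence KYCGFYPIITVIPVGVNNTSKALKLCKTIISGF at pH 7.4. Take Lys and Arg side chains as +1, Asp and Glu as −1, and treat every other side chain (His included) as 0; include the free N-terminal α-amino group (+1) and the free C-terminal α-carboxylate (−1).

+4

Positive (K, R): K1, K21, K24, K27 → +4.
Negative (D, E): none → −0.
The N-terminus (+1) and C-terminus (−1) cancel.
Net charge = (+4) + (−0) = +4.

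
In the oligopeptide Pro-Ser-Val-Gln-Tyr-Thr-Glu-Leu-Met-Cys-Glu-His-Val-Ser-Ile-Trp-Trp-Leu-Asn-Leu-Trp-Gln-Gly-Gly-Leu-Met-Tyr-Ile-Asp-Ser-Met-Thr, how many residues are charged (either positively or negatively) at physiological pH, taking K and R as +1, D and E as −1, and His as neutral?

3

Charged side chains at pH ~7.4: K, R (positive); D, E (negative).
Matching residues: Glu7, Glu11, Asp29.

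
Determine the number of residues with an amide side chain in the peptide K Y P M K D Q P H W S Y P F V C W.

1

Asparagine (N) and glutamine (Q) have uncharged amide side chains.
Matching residues: Q7.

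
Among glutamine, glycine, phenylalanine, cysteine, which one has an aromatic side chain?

phenylalanine

Phenylalanine (F), tryptophan (W), and tyrosine (Y) have aromatic ring side chains.
Of the listed options, only phenylalanine belongs to this group.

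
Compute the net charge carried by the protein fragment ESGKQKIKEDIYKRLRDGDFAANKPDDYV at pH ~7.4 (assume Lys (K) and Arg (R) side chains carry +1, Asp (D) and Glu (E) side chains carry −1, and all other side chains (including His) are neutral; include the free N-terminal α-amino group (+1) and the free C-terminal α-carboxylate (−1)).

Positive (K, R): K4, K6, K8, K13, R14, R16, K24 → +7.
Negative (D, E): E1, E9, D10, D17, D19, D26, D27 → −7.
The N-terminus (+1) and C-terminus (−1) cancel.
Net charge = (+7) + (−7) = 0.

0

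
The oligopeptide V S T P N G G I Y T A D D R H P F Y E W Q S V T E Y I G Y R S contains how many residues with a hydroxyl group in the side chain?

The –OH-bearing residues are Ser, Thr (aliphatic alcohols), and Tyr (phenol).
Matching residues: S2, T3, Y9, T10, Y18, S22, T24, Y26, Y29, S31.

10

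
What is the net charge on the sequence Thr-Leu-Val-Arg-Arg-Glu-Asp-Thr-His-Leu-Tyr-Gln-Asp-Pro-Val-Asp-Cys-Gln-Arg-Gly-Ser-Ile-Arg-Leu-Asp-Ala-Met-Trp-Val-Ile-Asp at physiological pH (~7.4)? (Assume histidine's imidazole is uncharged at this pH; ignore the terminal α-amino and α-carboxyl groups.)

The side chains ionized at physiological pH are Lys/Arg (+1) and Asp/Glu (−1); with His treated as neutral, nothing else contributes.
Positive (K, R): Arg4, Arg5, Arg19, Arg23 → +4.
Negative (D, E): Glu6, Asp7, Asp13, Asp16, Asp25, Asp31 → −6.
Net charge = (+4) + (−6) = −2.

-2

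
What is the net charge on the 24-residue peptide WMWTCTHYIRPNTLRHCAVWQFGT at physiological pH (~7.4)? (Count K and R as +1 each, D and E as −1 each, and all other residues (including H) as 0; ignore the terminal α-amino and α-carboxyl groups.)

Positive (K, R): R10, R15 → +2.
Negative (D, E): none → −0.
Net charge = (+2) + (−0) = +2.

+2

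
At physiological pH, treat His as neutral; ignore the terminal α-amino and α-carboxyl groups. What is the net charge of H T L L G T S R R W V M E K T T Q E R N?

+2

The side chains ionized at physiological pH are Lys/Arg (+1) and Asp/Glu (−1); with His treated as neutral, nothing else contributes.
Positive (K, R): R8, R9, K14, R19 → +4.
Negative (D, E): E13, E18 → −2.
Net charge = (+4) + (−2) = +2.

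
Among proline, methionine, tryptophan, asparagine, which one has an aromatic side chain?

The aromatic amino acids are Phe (F, benzyl), Trp (W, indole), and Tyr (Y, phenol).
Of the listed options, only tryptophan belongs to this group.

tryptophan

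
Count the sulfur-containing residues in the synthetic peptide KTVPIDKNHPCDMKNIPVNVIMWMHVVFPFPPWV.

4

Cysteine (C, thiol) and methionine (M, thioether) are the two sulfur-containing amino acids.
Matching residues: C11, M13, M22, M24.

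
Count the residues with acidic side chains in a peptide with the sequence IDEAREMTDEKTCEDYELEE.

10

Aspartate (D) and glutamate (E) have carboxylic-acid side chains and are the acidic amino acids.
Matching residues: D2, E3, E6, D9, E10, E14, D15, E17, E19, E20.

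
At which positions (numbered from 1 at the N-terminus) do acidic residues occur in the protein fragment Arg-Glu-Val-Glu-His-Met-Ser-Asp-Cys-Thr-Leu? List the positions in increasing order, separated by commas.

2, 4, 8

Only D (aspartate) and E (glutamate) carry a side-chain carboxylic acid.
Matching residues: Glu2, Glu4, Asp8.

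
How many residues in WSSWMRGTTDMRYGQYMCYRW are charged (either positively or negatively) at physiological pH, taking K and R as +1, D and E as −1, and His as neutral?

Charged side chains at pH ~7.4: K, R (positive); D, E (negative).
Matching residues: R6, D10, R12, R20.

4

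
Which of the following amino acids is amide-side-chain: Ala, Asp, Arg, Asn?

Only N (asparagine) and Q (glutamine) carry a side-chain carboxamide.
Of the listed options, only Asn belongs to this group.

Asn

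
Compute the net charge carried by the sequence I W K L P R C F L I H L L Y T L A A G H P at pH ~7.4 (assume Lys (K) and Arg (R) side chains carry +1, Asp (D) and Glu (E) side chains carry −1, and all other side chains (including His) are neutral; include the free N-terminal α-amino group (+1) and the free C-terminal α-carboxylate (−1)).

+2

Positive (K, R): K3, R6 → +2.
Negative (D, E): none → −0.
The N-terminus (+1) and C-terminus (−1) cancel.
Net charge = (+2) + (−0) = +2.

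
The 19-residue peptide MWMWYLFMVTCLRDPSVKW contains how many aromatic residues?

5

Phenylalanine (F), tryptophan (W), and tyrosine (Y) have aromatic ring side chains.
Matching residues: W2, W4, Y5, F7, W19.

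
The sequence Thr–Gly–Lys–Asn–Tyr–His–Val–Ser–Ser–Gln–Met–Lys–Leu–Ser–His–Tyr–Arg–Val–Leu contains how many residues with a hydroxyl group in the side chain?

The –OH-bearing residues are Ser, Thr (aliphatic alcohols), and Tyr (phenol).
Matching residues: Thr1, Tyr5, Ser8, Ser9, Ser14, Tyr16.

6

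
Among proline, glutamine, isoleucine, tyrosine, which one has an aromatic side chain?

F, W, and Y each carry an aromatic ring on the side chain.
Of the listed options, only tyrosine belongs to this group.

tyrosine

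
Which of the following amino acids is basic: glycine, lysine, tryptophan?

lysine

Lysine (K), arginine (R), and histidine (H) have basic, nitrogen-containing side chains.
Of the listed options, only lysine belongs to this group.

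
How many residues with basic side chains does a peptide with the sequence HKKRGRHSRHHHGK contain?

K, R, and H are the three residues with basic side chains (ε-amine, guanidinium, and imidazole respectively).
Matching residues: H1, K2, K3, R4, R6, H7, R9, H10, H11, H12, K14.

11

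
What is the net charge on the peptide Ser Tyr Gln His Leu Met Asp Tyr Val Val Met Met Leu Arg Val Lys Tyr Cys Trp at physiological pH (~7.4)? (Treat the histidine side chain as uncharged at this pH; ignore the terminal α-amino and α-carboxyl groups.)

+1

The side chains ionized at physiological pH are Lys/Arg (+1) and Asp/Glu (−1); with His treated as neutral, nothing else contributes.
Positive (K, R): Arg14, Lys16 → +2.
Negative (D, E): Asp7 → −1.
Net charge = (+2) + (−1) = +1.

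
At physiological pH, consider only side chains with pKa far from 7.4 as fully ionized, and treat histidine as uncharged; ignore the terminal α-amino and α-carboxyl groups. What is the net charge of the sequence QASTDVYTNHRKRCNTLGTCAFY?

+2

The side chains ionized at physiological pH are Lys/Arg (+1) and Asp/Glu (−1); with His treated as neutral, nothing else contributes.
Positive (K, R): R11, K12, R13 → +3.
Negative (D, E): D5 → −1.
Net charge = (+3) + (−1) = +2.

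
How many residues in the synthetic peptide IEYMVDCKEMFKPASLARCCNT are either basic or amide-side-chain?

4

Basic: H, K, R. Amide-side-chain: N, Q.
Basic residues here: K8, K12, R18 (3).
Amide-side-chain residues here: N21 (1).
The two groups share no amino acid, so total = 3 + 1 = 4.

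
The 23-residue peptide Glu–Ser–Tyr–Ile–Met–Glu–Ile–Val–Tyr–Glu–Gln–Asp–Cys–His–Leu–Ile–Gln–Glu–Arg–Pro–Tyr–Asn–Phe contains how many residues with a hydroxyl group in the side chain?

4

Serine (S), threonine (T), and tyrosine (Y) each carry a hydroxyl group on the side chain.
Matching residues: Ser2, Tyr3, Tyr9, Tyr21.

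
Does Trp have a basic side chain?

No

K, R, and H are the three residues with basic side chains (ε-amine, guanidinium, and imidazole respectively).
Tryptophan is not in this group.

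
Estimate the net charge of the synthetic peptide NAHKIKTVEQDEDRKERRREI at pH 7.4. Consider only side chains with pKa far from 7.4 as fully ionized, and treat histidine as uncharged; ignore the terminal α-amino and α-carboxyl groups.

Near pH 7.4, K and R contribute +1 each, D and E contribute −1 each, and every other side chain (His included, as stated) is uncharged.
Positive (K, R): K4, K6, R14, K15, R17, R18, R19 → +7.
Negative (D, E): E9, D11, E12, D13, E16, E20 → −6.
Net charge = (+7) + (−6) = +1.

+1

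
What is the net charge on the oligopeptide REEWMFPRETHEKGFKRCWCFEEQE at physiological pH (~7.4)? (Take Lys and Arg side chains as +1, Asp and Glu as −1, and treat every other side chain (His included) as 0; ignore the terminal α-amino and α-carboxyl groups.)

Positive (K, R): R1, R8, K13, K16, R17 → +5.
Negative (D, E): E2, E3, E9, E12, E22, E23, E25 → −7.
Net charge = (+5) + (−7) = −2.

-2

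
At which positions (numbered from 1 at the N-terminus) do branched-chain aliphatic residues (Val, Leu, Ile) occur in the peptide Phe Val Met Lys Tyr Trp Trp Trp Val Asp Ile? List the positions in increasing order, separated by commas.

Matching residues: Val2, Val9, Ile11.

2, 9, 11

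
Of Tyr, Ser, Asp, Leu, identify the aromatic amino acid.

The aromatic amino acids are Phe (F, benzyl), Trp (W, indole), and Tyr (Y, phenol).
Of the listed options, only Tyr belongs to this group.

Tyr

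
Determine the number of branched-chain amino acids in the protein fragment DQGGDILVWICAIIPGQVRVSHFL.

9

The BCAAs are Val, Leu, and Ile — aliphatic side chains with a branch point.
Matching residues: I6, L7, V8, I10, I13, I14, V18, V20, L24.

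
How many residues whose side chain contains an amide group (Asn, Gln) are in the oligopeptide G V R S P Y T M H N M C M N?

2

Matching residues: N10, N14.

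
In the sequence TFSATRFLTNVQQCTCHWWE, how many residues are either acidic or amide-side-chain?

Acidic: D, E. Amide-side-chain: N, Q.
Acidic residues here: E20 (1).
Amide-side-chain residues here: N10, Q12, Q13 (3).
The two groups share no amino acid, so total = 1 + 3 = 4.

4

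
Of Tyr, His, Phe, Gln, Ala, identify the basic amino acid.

His

Lysine (K), arginine (R), and histidine (H) have basic, nitrogen-containing side chains.
Of the listed options, only His belongs to this group.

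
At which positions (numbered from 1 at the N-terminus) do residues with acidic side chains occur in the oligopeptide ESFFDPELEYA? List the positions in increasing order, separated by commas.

1, 5, 7, 9

Only D (aspartate) and E (glutamate) carry a side-chain carboxylic acid.
Matching residues: E1, D5, E7, E9.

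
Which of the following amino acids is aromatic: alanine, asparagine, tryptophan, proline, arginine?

tryptophan

Phenylalanine (F), tryptophan (W), and tyrosine (Y) have aromatic ring side chains.
Of the listed options, only tryptophan belongs to this group.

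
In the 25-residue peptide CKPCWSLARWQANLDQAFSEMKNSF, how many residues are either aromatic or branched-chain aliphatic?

Aromatic: F, W, Y. Branched-chain aliphatic: I, L, V.
Aromatic residues here: W5, W10, F18, F25 (4).
Branched-chain aliphatic residues here: L7, L14 (2).
The two groups share no amino acid, so total = 4 + 2 = 6.

6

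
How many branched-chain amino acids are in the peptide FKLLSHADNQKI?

Valine (V), leucine (L), and isoleucine (I) are the branched-chain amino acids.
Matching residues: L3, L4, I12.

3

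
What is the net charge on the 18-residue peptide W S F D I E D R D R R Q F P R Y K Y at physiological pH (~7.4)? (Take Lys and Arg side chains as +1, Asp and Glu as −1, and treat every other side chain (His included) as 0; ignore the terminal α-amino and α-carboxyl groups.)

+1

Positive (K, R): R8, R10, R11, R15, K17 → +5.
Negative (D, E): D4, E6, D7, D9 → −4.
Net charge = (+5) + (−4) = +1.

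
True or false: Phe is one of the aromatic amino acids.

The aromatic amino acids are Phe (F, benzyl), Trp (W, indole), and Tyr (Y, phenol).
Phenylalanine is in this group.

True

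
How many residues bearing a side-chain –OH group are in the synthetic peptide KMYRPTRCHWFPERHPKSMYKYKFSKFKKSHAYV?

8

S, T, and Y are the three residues with a side-chain hydroxyl.
Matching residues: Y3, T6, S18, Y20, Y22, S25, S30, Y33.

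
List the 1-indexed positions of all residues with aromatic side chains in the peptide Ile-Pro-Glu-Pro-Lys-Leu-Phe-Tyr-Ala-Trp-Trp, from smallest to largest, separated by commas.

7, 8, 10, 11

The aromatic amino acids are Phe (F, benzyl), Trp (W, indole), and Tyr (Y, phenol).
Matching residues: Phe7, Tyr8, Trp10, Trp11.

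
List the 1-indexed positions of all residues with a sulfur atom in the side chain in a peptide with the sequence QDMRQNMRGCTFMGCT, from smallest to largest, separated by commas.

3, 7, 10, 13, 15

Only Cys (C) and Met (M) have a sulfur atom in the side chain.
Matching residues: M3, M7, C10, M13, C15.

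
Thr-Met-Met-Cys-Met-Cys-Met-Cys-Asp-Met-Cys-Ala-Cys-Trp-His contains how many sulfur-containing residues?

Only Cys (C) and Met (M) have a sulfur atom in the side chain.
Matching residues: Met2, Met3, Cys4, Met5, Cys6, Met7, Cys8, Met10, Cys11, Cys13.

10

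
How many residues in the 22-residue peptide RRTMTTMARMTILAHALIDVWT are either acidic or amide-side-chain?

1

Acidic: D, E. Amide-side-chain: N, Q.
Acidic residues here: D19 (1).
Amide-side-chain residues here: none (0).
The two groups share no amino acid, so total = 1 + 0 = 1.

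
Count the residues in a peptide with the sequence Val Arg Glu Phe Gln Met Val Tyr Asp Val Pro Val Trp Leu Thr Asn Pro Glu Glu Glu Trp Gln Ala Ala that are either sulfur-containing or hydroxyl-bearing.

3

Sulfur-containing: C, M. Hydroxyl-bearing: S, T, Y.
Sulfur-containing residues here: Met6 (1).
Hydroxyl-bearing residues here: Tyr8, Thr15 (2).
The two groups share no amino acid, so total = 1 + 2 = 3.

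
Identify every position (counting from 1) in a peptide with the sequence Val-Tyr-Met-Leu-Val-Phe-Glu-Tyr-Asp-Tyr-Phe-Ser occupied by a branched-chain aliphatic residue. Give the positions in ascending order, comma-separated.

1, 4, 5

Valine (V), leucine (L), and isoleucine (I) are the branched-chain amino acids.
Matching residues: Val1, Leu4, Val5.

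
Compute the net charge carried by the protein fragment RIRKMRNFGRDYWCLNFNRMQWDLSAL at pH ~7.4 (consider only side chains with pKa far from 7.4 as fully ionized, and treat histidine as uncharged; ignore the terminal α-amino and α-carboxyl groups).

+4

At pH ~7.4 the Lys and Arg side chains are protonated (+1), the Asp and Glu side chains are deprotonated (−1), and with His taken as neutral all other side chains carry no charge.
Positive (K, R): R1, R3, K4, R6, R10, R19 → +6.
Negative (D, E): D11, D23 → −2.
Net charge = (+6) + (−2) = +4.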